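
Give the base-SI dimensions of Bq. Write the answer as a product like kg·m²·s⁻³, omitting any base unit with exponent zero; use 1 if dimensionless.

s⁻¹

Bq = 1/s = s⁻¹ (activity is decays per second).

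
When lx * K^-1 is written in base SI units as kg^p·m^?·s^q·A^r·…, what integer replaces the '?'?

-2

lx = m⁻²·cd.
Combining: lx·K⁻¹ = (m⁻²·cd) · K⁻¹ = m⁻²·K⁻¹·cd.
The exponent of m is -2.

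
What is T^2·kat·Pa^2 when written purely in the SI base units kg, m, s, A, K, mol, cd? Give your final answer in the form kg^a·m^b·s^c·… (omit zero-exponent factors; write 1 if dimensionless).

T = Wb/m² (flux density = flux per area),
    = kg·s⁻²·A⁻¹.
So T² = kg²·s⁻⁴·A⁻².
kat = mol/s = s⁻¹·mol (catalytic activity).
Pa = N/m² (pressure = force per area),
    = kg·m⁻¹·s⁻².
So Pa² = kg²·m⁻²·s⁻⁴.
Combining: T²·kat·Pa² = (kg²·s⁻⁴·A⁻²) · (s⁻¹·mol) · (kg²·m⁻²·s⁻⁴) = kg⁴·m⁻²·s⁻⁹·A⁻²·mol.

kg⁴·m⁻²·s⁻⁹·A⁻²·mol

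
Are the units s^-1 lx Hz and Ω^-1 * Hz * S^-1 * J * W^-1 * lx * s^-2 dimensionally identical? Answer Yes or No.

Yes

Left side:
  lx = m⁻²·cd.
  Hz = s⁻¹.
  Combining: s⁻¹·lx·Hz = s⁻¹ · (m⁻²·cd) · s⁻¹ = m⁻²·s⁻²·cd.
Right side:
  Ω = V/A (resistance = voltage per current),
      = kg·m²·s⁻³·A⁻².
  So Ω⁻¹ = kg⁻¹·m⁻²·s³·A².
  Hz = 1/s = s⁻¹ (frequency is cycles per second).
  S = 1/Ω (conductance is reciprocal resistance),
      = kg⁻¹·m⁻²·s³·A².
  So S⁻¹ = kg·m²·s⁻³·A⁻².
  J = N·m (work = force × distance),
      = kg·m²·s⁻².
  W = J/s (power = energy per time),
      = kg·m²·s⁻³.
  So W⁻¹ = kg⁻¹·m⁻²·s³.
  lx = lm/m² (illuminance = luminous flux per area),
      = m⁻²·cd.
  Combining: Ω⁻¹·Hz·S⁻¹·J·W⁻¹·lx·s⁻² = (kg⁻¹·m⁻²·s³·A²) · s⁻¹ · (kg·m²·s⁻³·A⁻²) · (kg·m²·s⁻²) · (kg⁻¹·m⁻²·s³) · (m⁻²·cd) · s⁻² = m⁻²·s⁻²·cd.
Both reduce to m⁻²·s⁻²·cd.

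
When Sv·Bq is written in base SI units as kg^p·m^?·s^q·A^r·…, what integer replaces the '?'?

Sv = J/kg (equivalent dose = energy per mass),
    = m²·s⁻².
Bq = 1/s = s⁻¹ (activity is decays per second).
Combining: Sv·Bq = (m²·s⁻²) · s⁻¹ = m²·s⁻³.
The exponent of m is 2.

2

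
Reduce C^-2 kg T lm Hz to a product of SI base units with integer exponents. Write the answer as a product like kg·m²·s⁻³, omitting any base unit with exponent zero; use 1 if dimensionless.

C = A·s = s·A (charge = current × time).
So C⁻² = s⁻²·A⁻².
T = Wb/m² (flux density = flux per area),
    = kg·s⁻²·A⁻¹.
lm = cd·sr = cd (luminous flux; sr is dimensionless).
Hz = 1/s = s⁻¹ (frequency is cycles per second).
Combining: C⁻²·kg·T·lm·Hz = (s⁻²·A⁻²) · kg · (kg·s⁻²·A⁻¹) · cd · s⁻¹ = kg²·s⁻⁵·A⁻³·cd.

kg²·s⁻⁵·A⁻³·cd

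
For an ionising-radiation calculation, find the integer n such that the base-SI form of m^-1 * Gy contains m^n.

Gy = J/kg (absorbed dose = energy per mass),
    = m²·s⁻².
Combining: m⁻¹·Gy = m⁻¹ · (m²·s⁻²) = m·s⁻².
The exponent of m is 1.

1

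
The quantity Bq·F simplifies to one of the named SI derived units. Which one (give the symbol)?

Bq = 1/s = s⁻¹ (activity is decays per second).
F = C/V (capacitance = charge per voltage),
    = A·s/(kg·m²·s⁻³·A⁻¹) (substituting C and V),
    = kg⁻¹·m⁻²·s⁴·A².
Combining: Bq·F = s⁻¹ · (kg⁻¹·m⁻²·s⁴·A²) = kg⁻¹·m⁻²·s³·A².
kg⁻¹·m⁻²·s³·A² is the base-SI form of the siemens.

S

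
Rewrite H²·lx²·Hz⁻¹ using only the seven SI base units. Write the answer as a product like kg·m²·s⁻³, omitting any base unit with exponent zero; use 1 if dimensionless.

kg²·s⁻³·A⁻⁴·cd²

H = kg·m²·s⁻²·A⁻².
So H² = kg²·m⁴·s⁻⁴·A⁻⁴.
lx = m⁻²·cd.
So lx² = m⁻⁴·cd².
Hz = s⁻¹.
So Hz⁻¹ = s.
Combining: H²·lx²·Hz⁻¹ = (kg²·m⁴·s⁻⁴·A⁻⁴) · (m⁻⁴·cd²) · s = kg²·s⁻³·A⁻⁴·cd².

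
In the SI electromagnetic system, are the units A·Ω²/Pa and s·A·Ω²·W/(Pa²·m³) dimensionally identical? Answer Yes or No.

Left side:
  Pa = kg·m⁻¹·s⁻².
  So Pa⁻¹ = kg⁻¹·m·s².
  Ω = kg·m²·s⁻³·A⁻².
  So Ω² = kg²·m⁴·s⁻⁶·A⁻⁴.
  Combining: Pa⁻¹·A·Ω² = (kg⁻¹·m·s²) · A · (kg²·m⁴·s⁻⁶·A⁻⁴) = kg·m⁵·s⁻⁴·A⁻³.
Right side:
  Pa = kg·m⁻¹·s⁻².
  So Pa⁻² = kg⁻²·m²·s⁴.
  Ω = kg·m²·s⁻³·A⁻².
  So Ω² = kg²·m⁴·s⁻⁶·A⁻⁴.
  W = kg·m²·s⁻³.
  Combining: Pa⁻²·s·A·m⁻³·Ω²·W = (kg⁻²·m²·s⁴) · s · A · m⁻³ · (kg²·m⁴·s⁻⁶·A⁻⁴) · (kg·m²·s⁻³) = kg·m⁵·s⁻⁴·A⁻³.
Both reduce to kg·m⁵·s⁻⁴·A⁻³.

Yes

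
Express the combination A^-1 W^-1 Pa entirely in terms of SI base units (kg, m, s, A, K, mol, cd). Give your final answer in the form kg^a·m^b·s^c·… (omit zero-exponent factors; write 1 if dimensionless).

W = kg·m²·s⁻³.
So W⁻¹ = kg⁻¹·m⁻²·s³.
Pa = kg·m⁻¹·s⁻².
Combining: A⁻¹·W⁻¹·Pa = A⁻¹ · (kg⁻¹·m⁻²·s³) · (kg·m⁻¹·s⁻²) = m⁻³·s·A⁻¹.

m⁻³·s·A⁻¹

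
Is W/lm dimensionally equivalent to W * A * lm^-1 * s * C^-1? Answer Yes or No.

Yes

Left side:
  lm = cd·sr = cd (luminous flux; sr is dimensionless).
  So lm⁻¹ = cd⁻¹.
  W = J/s (power = energy per time),
      = kg·m²·s⁻³.
  Combining: lm⁻¹·W = cd⁻¹ · (kg·m²·s⁻³) = kg·m²·s⁻³·cd⁻¹.
Right side:
  W = kg·m²·s⁻³.
  lm = cd.
  So lm⁻¹ = cd⁻¹.
  C = s·A.
  So C⁻¹ = s⁻¹·A⁻¹.
  Combining: W·A·lm⁻¹·s·C⁻¹ = (kg·m²·s⁻³) · A · cd⁻¹ · s · (s⁻¹·A⁻¹) = kg·m²·s⁻³·cd⁻¹.
Both reduce to kg·m²·s⁻³·cd⁻¹.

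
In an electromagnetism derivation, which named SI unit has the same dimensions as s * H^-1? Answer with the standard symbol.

H = Wb/A (inductance = flux per current),
    = kg·m²·s⁻²·A⁻².
So H⁻¹ = kg⁻¹·m⁻²·s²·A².
Combining: s·H⁻¹ = s · (kg⁻¹·m⁻²·s²·A²) = kg⁻¹·m⁻²·s³·A².
kg⁻¹·m⁻²·s³·A² is the base-SI form of the siemens.

S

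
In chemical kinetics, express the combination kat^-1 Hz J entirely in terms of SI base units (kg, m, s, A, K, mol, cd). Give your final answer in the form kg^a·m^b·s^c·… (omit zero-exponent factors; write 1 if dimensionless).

kat = mol/s = s⁻¹·mol (catalytic activity).
So kat⁻¹ = s·mol⁻¹.
Hz = 1/s = s⁻¹ (frequency is cycles per second).
J = N·m (work = force × distance),
    = kg·m²·s⁻².
Combining: kat⁻¹·Hz·J = (s·mol⁻¹) · s⁻¹ · (kg·m²·s⁻²) = kg·m²·s⁻²·mol⁻¹.

kg·m²·s⁻²·mol⁻¹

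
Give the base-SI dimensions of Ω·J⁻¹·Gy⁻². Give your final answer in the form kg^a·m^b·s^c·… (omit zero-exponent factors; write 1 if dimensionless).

m⁻⁴·s³·A⁻²

Ω = V/A (resistance = voltage per current),
    = kg·m²·s⁻³·A⁻².
J = N·m (work = force × distance),
    = kg·m²·s⁻².
So J⁻¹ = kg⁻¹·m⁻²·s².
Gy = J/kg (absorbed dose = energy per mass),
    = m²·s⁻².
So Gy⁻² = m⁻⁴·s⁴.
Combining: Ω·J⁻¹·Gy⁻² = (kg·m²·s⁻³·A⁻²) · (kg⁻¹·m⁻²·s²) · (m⁻⁴·s⁴) = m⁻⁴·s³·A⁻².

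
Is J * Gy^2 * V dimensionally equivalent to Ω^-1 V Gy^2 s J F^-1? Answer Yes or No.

Yes

Left side:
  J = kg·m²·s⁻².
  Gy = m²·s⁻².
  So Gy² = m⁴·s⁻⁴.
  V = kg·m²·s⁻³·A⁻¹.
  Combining: J·Gy²·V = (kg·m²·s⁻²) · (m⁴·s⁻⁴) · (kg·m²·s⁻³·A⁻¹) = kg²·m⁸·s⁻⁹·A⁻¹.
Right side:
  Ω = V/A (resistance = voltage per current),
      = kg·m²·s⁻³·A⁻².
  So Ω⁻¹ = kg⁻¹·m⁻²·s³·A².
  V = W/A (potential = power per current),
      = kg·m²·s⁻³·A⁻¹.
  Gy = J/kg (absorbed dose = energy per mass),
      = m²·s⁻².
  So Gy² = m⁴·s⁻⁴.
  J = N·m (work = force × distance),
      = kg·m²·s⁻².
  F = C/V (capacitance = charge per voltage),
      = A·s/(kg·m²·s⁻³·A⁻¹) (substituting C and V),
      = kg⁻¹·m⁻²·s⁴·A².
  So F⁻¹ = kg·m²·s⁻⁴·A⁻².
  Combining: Ω⁻¹·V·Gy²·s·J·F⁻¹ = (kg⁻¹·m⁻²·s³·A²) · (kg·m²·s⁻³·A⁻¹) · (m⁴·s⁻⁴) · s · (kg·m²·s⁻²) · (kg·m²·s⁻⁴·A⁻²) = kg²·m⁸·s⁻⁹·A⁻¹.
Both reduce to kg²·m⁸·s⁻⁹·A⁻¹.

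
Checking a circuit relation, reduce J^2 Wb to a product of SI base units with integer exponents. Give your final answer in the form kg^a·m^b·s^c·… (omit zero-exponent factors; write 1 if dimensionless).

kg³·m⁶·s⁻⁶·A⁻¹

J = N·m (work = force × distance),
    = kg·m²·s⁻².
So J² = kg²·m⁴·s⁻⁴.
Wb = V·s (flux: a volt is a weber per second),
    = kg·m²·s⁻²·A⁻¹.
Combining: J²·Wb = (kg²·m⁴·s⁻⁴) · (kg·m²·s⁻²·A⁻¹) = kg³·m⁶·s⁻⁶·A⁻¹.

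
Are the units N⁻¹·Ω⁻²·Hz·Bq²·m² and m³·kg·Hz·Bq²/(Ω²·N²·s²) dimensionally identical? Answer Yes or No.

Yes

Left side:
  N = kg·m/s² = kg·m·s⁻² (force = mass × acceleration).
  So N⁻¹ = kg⁻¹·m⁻¹·s².
  Ω = V/A (resistance = voltage per current),
      = kg·m²·s⁻³·A⁻².
  So Ω⁻² = kg⁻²·m⁻⁴·s⁶·A⁴.
  Hz = 1/s = s⁻¹ (frequency is cycles per second).
  Bq = 1/s = s⁻¹ (activity is decays per second).
  So Bq² = s⁻².
  Combining: N⁻¹·Ω⁻²·Hz·Bq²·m² = (kg⁻¹·m⁻¹·s²) · (kg⁻²·m⁻⁴·s⁶·A⁴) · s⁻¹ · s⁻² · m² = kg⁻³·m⁻³·s⁵·A⁴.
Right side:
  Ω = V/A (resistance = voltage per current),
      = kg·m²·s⁻³·A⁻².
  So Ω⁻² = kg⁻²·m⁻⁴·s⁶·A⁴.
  N = kg·m/s² = kg·m·s⁻² (force = mass × acceleration).
  So N⁻² = kg⁻²·m⁻²·s⁴.
  Hz = 1/s = s⁻¹ (frequency is cycles per second).
  Bq = 1/s = s⁻¹ (activity is decays per second).
  So Bq² = s⁻².
  Combining: Ω⁻²·m³·N⁻²·kg·Hz·Bq²·s⁻² = (kg⁻²·m⁻⁴·s⁶·A⁴) · m³ · (kg⁻²·m⁻²·s⁴) · kg · s⁻¹ · s⁻² · s⁻² = kg⁻³·m⁻³·s⁵·A⁴.
Both reduce to kg⁻³·m⁻³·s⁵·A⁴.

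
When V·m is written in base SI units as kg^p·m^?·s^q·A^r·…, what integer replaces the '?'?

3

V = W/A (potential = power per current),
    = kg·m²·s⁻³·A⁻¹.
Combining: V·m = (kg·m²·s⁻³·A⁻¹) · m = kg·m³·s⁻³·A⁻¹.
The exponent of m is 3.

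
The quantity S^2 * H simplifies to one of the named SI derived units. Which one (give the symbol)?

F

S = kg⁻¹·m⁻²·s³·A².
So S² = kg⁻²·m⁻⁴·s⁶·A⁴.
H = kg·m²·s⁻²·A⁻².
Combining: S²·H = (kg⁻²·m⁻⁴·s⁶·A⁴) · (kg·m²·s⁻²·A⁻²) = kg⁻¹·m⁻²·s⁴·A².
kg⁻¹·m⁻²·s⁴·A² is the base-SI form of the farad.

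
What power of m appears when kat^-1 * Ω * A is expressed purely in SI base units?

kat = mol/s = s⁻¹·mol (catalytic activity).
So kat⁻¹ = s·mol⁻¹.
Ω = V/A (resistance = voltage per current),
    = kg·m²·s⁻³·A⁻².
Combining: kat⁻¹·Ω·A = (s·mol⁻¹) · (kg·m²·s⁻³·A⁻²) · A = kg·m²·s⁻²·A⁻¹·mol⁻¹.
The exponent of m is 2.

2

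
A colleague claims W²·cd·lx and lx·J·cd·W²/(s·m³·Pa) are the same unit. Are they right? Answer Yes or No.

No

Left side:
  W = J/s (power = energy per time),
      = kg·m²·s⁻³.
  So W² = kg²·m⁴·s⁻⁶.
  lx = lm/m² (illuminance = luminous flux per area),
      = m⁻²·cd.
  Combining: W²·cd·lx = (kg²·m⁴·s⁻⁶) · cd · (m⁻²·cd) = kg²·m²·s⁻⁶·cd².
Right side:
  lx = lm/m² (illuminance = luminous flux per area),
      = m⁻²·cd.
  J = N·m (work = force × distance),
      = kg·m²·s⁻².
  Pa = N/m² (pressure = force per area),
      = kg·m⁻¹·s⁻².
  So Pa⁻¹ = kg⁻¹·m·s².
  W = J/s (power = energy per time),
      = kg·m²·s⁻³.
  So W² = kg²·m⁴·s⁻⁶.
  Combining: s⁻¹·m⁻³·lx·J·Pa⁻¹·cd·W² = s⁻¹ · m⁻³ · (m⁻²·cd) · (kg·m²·s⁻²) · (kg⁻¹·m·s²) · cd · (kg²·m⁴·s⁻⁶) = kg²·m²·s⁻⁷·cd².
Left is kg²·m²·s⁻⁶·cd²; right is kg²·m²·s⁻⁷·cd² — different.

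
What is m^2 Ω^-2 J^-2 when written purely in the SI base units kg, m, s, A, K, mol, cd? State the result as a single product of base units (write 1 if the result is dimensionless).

Ω = V/A (resistance = voltage per current),
    = kg·m²·s⁻³·A⁻².
So Ω⁻² = kg⁻²·m⁻⁴·s⁶·A⁴.
J = N·m (work = force × distance),
    = kg·m²·s⁻².
So J⁻² = kg⁻²·m⁻⁴·s⁴.
Combining: m²·Ω⁻²·J⁻² = m² · (kg⁻²·m⁻⁴·s⁶·A⁴) · (kg⁻²·m⁻⁴·s⁴) = kg⁻⁴·m⁻⁶·s¹⁰·A⁴.

kg⁻⁴·m⁻⁶·s¹⁰·A⁴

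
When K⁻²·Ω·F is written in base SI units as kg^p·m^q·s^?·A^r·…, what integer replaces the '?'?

1

Ω = V/A (resistance = voltage per current),
    = kg·m²·s⁻³·A⁻².
F = C/V (capacitance = charge per voltage),
    = A·s/(kg·m²·s⁻³·A⁻¹) (substituting C and V),
    = kg⁻¹·m⁻²·s⁴·A².
Combining: K⁻²·Ω·F = K⁻² · (kg·m²·s⁻³·A⁻²) · (kg⁻¹·m⁻²·s⁴·A²) = s·K⁻².
The exponent of s is 1.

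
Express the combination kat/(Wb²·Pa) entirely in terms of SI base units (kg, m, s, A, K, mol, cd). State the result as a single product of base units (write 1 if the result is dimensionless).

kg⁻³·m⁻³·s⁵·A²·mol

Wb = kg·m²·s⁻²·A⁻¹.
So Wb⁻² = kg⁻²·m⁻⁴·s⁴·A².
Pa = kg·m⁻¹·s⁻².
So Pa⁻¹ = kg⁻¹·m·s².
kat = s⁻¹·mol.
Combining: Wb⁻²·Pa⁻¹·kat = (kg⁻²·m⁻⁴·s⁴·A²) · (kg⁻¹·m·s²) · (s⁻¹·mol) = kg⁻³·m⁻³·s⁵·A²·mol.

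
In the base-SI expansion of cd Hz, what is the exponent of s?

-1

Hz = 1/s = s⁻¹ (frequency is cycles per second).
Combining: cd·Hz = cd · s⁻¹ = s⁻¹·cd.
The exponent of s is -1.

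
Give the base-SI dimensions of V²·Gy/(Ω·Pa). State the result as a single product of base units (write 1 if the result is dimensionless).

Ω = V/A (resistance = voltage per current),
    = kg·m²·s⁻³·A⁻².
So Ω⁻¹ = kg⁻¹·m⁻²·s³·A².
Pa = N/m² (pressure = force per area),
    = kg·m⁻¹·s⁻².
So Pa⁻¹ = kg⁻¹·m·s².
V = W/A (potential = power per current),
    = kg·m²·s⁻³·A⁻¹.
So V² = kg²·m⁴·s⁻⁶·A⁻².
Gy = J/kg (absorbed dose = energy per mass),
    = m²·s⁻².
Combining: Ω⁻¹·Pa⁻¹·V²·Gy = (kg⁻¹·m⁻²·s³·A²) · (kg⁻¹·m·s²) · (kg²·m⁴·s⁻⁶·A⁻²) · (m²·s⁻²) = m⁵·s⁻³.

m⁵·s⁻³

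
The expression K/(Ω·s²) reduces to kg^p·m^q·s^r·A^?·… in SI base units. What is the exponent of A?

Ω = V/A (resistance = voltage per current),
    = kg·m²·s⁻³·A⁻².
So Ω⁻¹ = kg⁻¹·m⁻²·s³·A².
Combining: K·Ω⁻¹·s⁻² = K · (kg⁻¹·m⁻²·s³·A²) · s⁻² = kg⁻¹·m⁻²·s·A²·K.
The exponent of A is 2.

2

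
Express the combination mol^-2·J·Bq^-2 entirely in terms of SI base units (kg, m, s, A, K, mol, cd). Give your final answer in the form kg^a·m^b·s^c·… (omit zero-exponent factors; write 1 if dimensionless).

kg·m²·mol⁻²

J = kg·m²·s⁻².
Bq = s⁻¹.
So Bq⁻² = s².
Combining: mol⁻²·J·Bq⁻² = mol⁻² · (kg·m²·s⁻²) · s² = kg·m²·mol⁻².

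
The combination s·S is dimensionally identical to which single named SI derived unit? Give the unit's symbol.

F

S = 1/Ω (conductance is reciprocal resistance),
    = kg⁻¹·m⁻²·s³·A².
Combining: s·S = s · (kg⁻¹·m⁻²·s³·A²) = kg⁻¹·m⁻²·s⁴·A².
kg⁻¹·m⁻²·s⁴·A² is the base-SI form of the farad.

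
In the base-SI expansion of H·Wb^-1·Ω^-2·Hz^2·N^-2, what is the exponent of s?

H = Wb/A (inductance = flux per current),
    = kg·m²·s⁻²·A⁻².
Wb = V·s (flux: a volt is a weber per second),
    = kg·m²·s⁻²·A⁻¹.
So Wb⁻¹ = kg⁻¹·m⁻²·s²·A.
Ω = V/A (resistance = voltage per current),
    = kg·m²·s⁻³·A⁻².
So Ω⁻² = kg⁻²·m⁻⁴·s⁶·A⁴.
Hz = 1/s = s⁻¹ (frequency is cycles per second).
So Hz² = s⁻².
N = kg·m/s² = kg·m·s⁻² (force = mass × acceleration).
So N⁻² = kg⁻²·m⁻²·s⁴.
Combining: H·Wb⁻¹·Ω⁻²·Hz²·N⁻² = (kg·m²·s⁻²·A⁻²) · (kg⁻¹·m⁻²·s²·A) · (kg⁻²·m⁻⁴·s⁶·A⁴) · s⁻² · (kg⁻²·m⁻²·s⁴) = kg⁻⁴·m⁻⁶·s⁸·A³.
The exponent of s is 8.

8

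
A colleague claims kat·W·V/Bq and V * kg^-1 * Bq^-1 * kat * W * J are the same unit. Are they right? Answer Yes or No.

No

Left side:
  Bq = 1/s = s⁻¹ (activity is decays per second).
  So Bq⁻¹ = s.
  kat = mol/s = s⁻¹·mol (catalytic activity).
  W = J/s (power = energy per time),
      = kg·m²·s⁻³.
  V = W/A (potential = power per current),
      = kg·m²·s⁻³·A⁻¹.
  Combining: Bq⁻¹·kat·W·V = s · (s⁻¹·mol) · (kg·m²·s⁻³) · (kg·m²·s⁻³·A⁻¹) = kg²·m⁴·s⁻⁶·A⁻¹·mol.
Right side:
  V = W/A (potential = power per current),
      = kg·m²·s⁻³·A⁻¹.
  Bq = 1/s = s⁻¹ (activity is decays per second).
  So Bq⁻¹ = s.
  kat = mol/s = s⁻¹·mol (catalytic activity).
  W = J/s (power = energy per time),
      = kg·m²·s⁻³.
  J = N·m (work = force × distance),
      = kg·m²·s⁻².
  Combining: V·kg⁻¹·Bq⁻¹·kat·W·J = (kg·m²·s⁻³·A⁻¹) · kg⁻¹ · s · (s⁻¹·mol) · (kg·m²·s⁻³) · (kg·m²·s⁻²) = kg²·m⁶·s⁻⁸·A⁻¹·mol.
Left is kg²·m⁴·s⁻⁶·A⁻¹·mol; right is kg²·m⁶·s⁻⁸·A⁻¹·mol — different.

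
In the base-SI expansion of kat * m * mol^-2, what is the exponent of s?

-1

kat = s⁻¹·mol.
Combining: kat·m·mol⁻² = (s⁻¹·mol) · m · mol⁻² = m·s⁻¹·mol⁻¹.
The exponent of s is -1.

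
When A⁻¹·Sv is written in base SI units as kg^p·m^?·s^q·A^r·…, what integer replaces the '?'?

Sv = J/kg (equivalent dose = energy per mass),
    = m²·s⁻².
Combining: A⁻¹·Sv = A⁻¹ · (m²·s⁻²) = m²·s⁻²·A⁻¹.
The exponent of m is 2.

2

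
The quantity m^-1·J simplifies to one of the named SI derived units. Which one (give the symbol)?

J = N·m (work = force × distance),
    = kg·m²·s⁻².
Combining: m⁻¹·J = m⁻¹ · (kg·m²·s⁻²) = kg·m·s⁻².
kg·m·s⁻² is the base-SI form of the newton.

N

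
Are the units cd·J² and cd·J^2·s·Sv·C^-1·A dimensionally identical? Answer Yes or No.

No

Left side:
  J = kg·m²·s⁻².
  So J² = kg²·m⁴·s⁻⁴.
  Combining: cd·J² = cd · (kg²·m⁴·s⁻⁴) = kg²·m⁴·s⁻⁴·cd.
Right side:
  J = kg·m²·s⁻².
  So J² = kg²·m⁴·s⁻⁴.
  Sv = m²·s⁻².
  C = s·A.
  So C⁻¹ = s⁻¹·A⁻¹.
  Combining: cd·J²·s·Sv·C⁻¹·A = cd · (kg²·m⁴·s⁻⁴) · s · (m²·s⁻²) · (s⁻¹·A⁻¹) · A = kg²·m⁶·s⁻⁶·cd.
Left is kg²·m⁴·s⁻⁴·cd; right is kg²·m⁶·s⁻⁶·cd — different.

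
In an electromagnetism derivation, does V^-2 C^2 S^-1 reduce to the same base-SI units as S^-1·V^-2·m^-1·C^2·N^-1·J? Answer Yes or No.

Left side:
  V = W/A (potential = power per current),
      = kg·m²·s⁻³·A⁻¹.
  So V⁻² = kg⁻²·m⁻⁴·s⁶·A².
  C = A·s = s·A (charge = current × time).
  So C² = s²·A².
  S = 1/Ω (conductance is reciprocal resistance),
      = kg⁻¹·m⁻²·s³·A².
  So S⁻¹ = kg·m²·s⁻³·A⁻².
  Combining: V⁻²·C²·S⁻¹ = (kg⁻²·m⁻⁴·s⁶·A²) · (s²·A²) · (kg·m²·s⁻³·A⁻²) = kg⁻¹·m⁻²·s⁵·A².
Right side:
  S = kg⁻¹·m⁻²·s³·A².
  So S⁻¹ = kg·m²·s⁻³·A⁻².
  V = kg·m²·s⁻³·A⁻¹.
  So V⁻² = kg⁻²·m⁻⁴·s⁶·A².
  C = s·A.
  So C² = s²·A².
  N = kg·m·s⁻².
  So N⁻¹ = kg⁻¹·m⁻¹·s².
  J = kg·m²·s⁻².
  Combining: S⁻¹·V⁻²·m⁻¹·C²·N⁻¹·J = (kg·m²·s⁻³·A⁻²) · (kg⁻²·m⁻⁴·s⁶·A²) · m⁻¹ · (s²·A²) · (kg⁻¹·m⁻¹·s²) · (kg·m²·s⁻²) = kg⁻¹·m⁻²·s⁵·A².
Both reduce to kg⁻¹·m⁻²·s⁵·A².

Yes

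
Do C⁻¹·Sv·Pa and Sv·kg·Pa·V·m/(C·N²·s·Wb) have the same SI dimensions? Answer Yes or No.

No

Left side:
  C = s·A.
  So C⁻¹ = s⁻¹·A⁻¹.
  Sv = m²·s⁻².
  Pa = kg·m⁻¹·s⁻².
  Combining: C⁻¹·Sv·Pa = (s⁻¹·A⁻¹) · (m²·s⁻²) · (kg·m⁻¹·s⁻²) = kg·m·s⁻⁵·A⁻¹.
Right side:
  Sv = J/kg (equivalent dose = energy per mass),
      = m²·s⁻².
  C = A·s = s·A (charge = current × time).
  So C⁻¹ = s⁻¹·A⁻¹.
  Pa = N/m² (pressure = force per area),
      = kg·m⁻¹·s⁻².
  N = kg·m/s² = kg·m·s⁻² (force = mass × acceleration).
  So N⁻² = kg⁻²·m⁻²·s⁴.
  V = W/A (potential = power per current),
      = kg·m²·s⁻³·A⁻¹.
  Wb = V·s (flux: a volt is a weber per second),
      = kg·m²·s⁻²·A⁻¹.
  So Wb⁻¹ = kg⁻¹·m⁻²·s²·A.
  Combining: Sv·C⁻¹·kg·Pa·N⁻²·s⁻¹·V·Wb⁻¹·m = (m²·s⁻²) · (s⁻¹·A⁻¹) · kg · (kg·m⁻¹·s⁻²) · (kg⁻²·m⁻²·s⁴) · s⁻¹ · (kg·m²·s⁻³·A⁻¹) · (kg⁻¹·m⁻²·s²·A) · m = s⁻³·A⁻¹.
Left is kg·m·s⁻⁵·A⁻¹; right is s⁻³·A⁻¹ — different.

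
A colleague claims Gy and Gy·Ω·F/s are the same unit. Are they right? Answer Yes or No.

Left side:
  Gy = m²·s⁻².
Right side:
  Gy = m²·s⁻².
  Ω = kg·m²·s⁻³·A⁻².
  F = kg⁻¹·m⁻²·s⁴·A².
  Combining: s⁻¹·Gy·Ω·F = s⁻¹ · (m²·s⁻²) · (kg·m²·s⁻³·A⁻²) · (kg⁻¹·m⁻²·s⁴·A²) = m²·s⁻².
Both reduce to m²·s⁻².

Yes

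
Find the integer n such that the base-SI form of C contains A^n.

1

C = A·s = s·A (charge = current × time).
The exponent of A is 1.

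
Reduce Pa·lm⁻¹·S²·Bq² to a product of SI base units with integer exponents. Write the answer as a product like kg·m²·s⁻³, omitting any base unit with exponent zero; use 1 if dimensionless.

Pa = N/m² (pressure = force per area),
    = kg·m⁻¹·s⁻².
lm = cd·sr = cd (luminous flux; sr is dimensionless).
So lm⁻¹ = cd⁻¹.
S = 1/Ω (conductance is reciprocal resistance),
    = kg⁻¹·m⁻²·s³·A².
So S² = kg⁻²·m⁻⁴·s⁶·A⁴.
Bq = 1/s = s⁻¹ (activity is decays per second).
So Bq² = s⁻².
Combining: Pa·lm⁻¹·S²·Bq² = (kg·m⁻¹·s⁻²) · cd⁻¹ · (kg⁻²·m⁻⁴·s⁶·A⁴) · s⁻² = kg⁻¹·m⁻⁵·s²·A⁴·cd⁻¹.

kg⁻¹·m⁻⁵·s²·A⁴·cd⁻¹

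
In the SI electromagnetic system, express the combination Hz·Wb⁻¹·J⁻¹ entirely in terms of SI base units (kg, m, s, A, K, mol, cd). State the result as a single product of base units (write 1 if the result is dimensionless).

kg⁻²·m⁻⁴·s³·A

Hz = 1/s = s⁻¹ (frequency is cycles per second).
Wb = V·s (flux: a volt is a weber per second),
    = kg·m²·s⁻²·A⁻¹.
So Wb⁻¹ = kg⁻¹·m⁻²·s²·A.
J = N·m (work = force × distance),
    = kg·m²·s⁻².
So J⁻¹ = kg⁻¹·m⁻²·s².
Combining: Hz·Wb⁻¹·J⁻¹ = s⁻¹ · (kg⁻¹·m⁻²·s²·A) · (kg⁻¹·m⁻²·s²) = kg⁻²·m⁻⁴·s³·A.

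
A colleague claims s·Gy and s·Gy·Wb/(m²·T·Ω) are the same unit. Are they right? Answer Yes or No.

No

Left side:
  Gy = J/kg (absorbed dose = energy per mass),
      = m²·s⁻².
  Combining: s·Gy = s · (m²·s⁻²) = m²·s⁻¹.
Right side:
  T = Wb/m² (flux density = flux per area),
      = kg·s⁻²·A⁻¹.
  So T⁻¹ = kg⁻¹·s²·A.
  Gy = J/kg (absorbed dose = energy per mass),
      = m²·s⁻².
  Ω = V/A (resistance = voltage per current),
      = kg·m²·s⁻³·A⁻².
  So Ω⁻¹ = kg⁻¹·m⁻²·s³·A².
  Wb = V·s (flux: a volt is a weber per second),
      = kg·m²·s⁻²·A⁻¹.
  Combining: m⁻²·s·T⁻¹·Gy·Ω⁻¹·Wb = m⁻² · s · (kg⁻¹·s²·A) · (m²·s⁻²) · (kg⁻¹·m⁻²·s³·A²) · (kg·m²·s⁻²·A⁻¹) = kg⁻¹·s²·A².
Left is m²·s⁻¹; right is kg⁻¹·s²·A² — different.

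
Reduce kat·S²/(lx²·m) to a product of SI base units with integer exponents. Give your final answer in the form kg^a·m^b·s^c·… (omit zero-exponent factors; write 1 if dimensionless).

kg⁻²·m⁻¹·s⁵·A⁴·mol·cd⁻²

lx = lm/m² (illuminance = luminous flux per area),
    = m⁻²·cd.
So lx⁻² = m⁴·cd⁻².
kat = mol/s = s⁻¹·mol (catalytic activity).
S = 1/Ω (conductance is reciprocal resistance),
    = kg⁻¹·m⁻²·s³·A².
So S² = kg⁻²·m⁻⁴·s⁶·A⁴.
Combining: lx⁻²·kat·m⁻¹·S² = (m⁴·cd⁻²) · (s⁻¹·mol) · m⁻¹ · (kg⁻²·m⁻⁴·s⁶·A⁴) = kg⁻²·m⁻¹·s⁵·A⁴·mol·cd⁻².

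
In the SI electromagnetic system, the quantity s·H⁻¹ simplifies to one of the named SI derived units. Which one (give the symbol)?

S

H = kg·m²·s⁻²·A⁻².
So H⁻¹ = kg⁻¹·m⁻²·s²·A².
Combining: s·H⁻¹ = s · (kg⁻¹·m⁻²·s²·A²) = kg⁻¹·m⁻²·s³·A².
kg⁻¹·m⁻²·s³·A² is the base-SI form of the siemens.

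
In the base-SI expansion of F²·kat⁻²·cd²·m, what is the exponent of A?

F = C/V (capacitance = charge per voltage),
    = A·s/(kg·m²·s⁻³·A⁻¹) (substituting C and V),
    = kg⁻¹·m⁻²·s⁴·A².
So F² = kg⁻²·m⁻⁴·s⁸·A⁴.
kat = mol/s = s⁻¹·mol (catalytic activity).
So kat⁻² = s²·mol⁻².
Combining: F²·kat⁻²·cd²·m = (kg⁻²·m⁻⁴·s⁸·A⁴) · (s²·mol⁻²) · cd² · m = kg⁻²·m⁻³·s¹⁰·A⁴·mol⁻²·cd².
The exponent of A is 4.

4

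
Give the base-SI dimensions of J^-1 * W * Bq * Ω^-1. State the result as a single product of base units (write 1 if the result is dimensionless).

kg⁻¹·m⁻²·s·A²

J = N·m (work = force × distance),
    = kg·m²·s⁻².
So J⁻¹ = kg⁻¹·m⁻²·s².
W = J/s (power = energy per time),
    = kg·m²·s⁻³.
Bq = 1/s = s⁻¹ (activity is decays per second).
Ω = V/A (resistance = voltage per current),
    = kg·m²·s⁻³·A⁻².
So Ω⁻¹ = kg⁻¹·m⁻²·s³·A².
Combining: J⁻¹·W·Bq·Ω⁻¹ = (kg⁻¹·m⁻²·s²) · (kg·m²·s⁻³) · s⁻¹ · (kg⁻¹·m⁻²·s³·A²) = kg⁻¹·m⁻²·s·A².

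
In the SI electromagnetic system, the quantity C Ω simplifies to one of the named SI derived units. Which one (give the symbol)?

Wb

C = A·s = s·A (charge = current × time).
Ω = V/A (resistance = voltage per current),
    = kg·m²·s⁻³·A⁻².
Combining: C·Ω = (s·A) · (kg·m²·s⁻³·A⁻²) = kg·m²·s⁻²·A⁻¹.
kg·m²·s⁻²·A⁻¹ is the base-SI form of the weber.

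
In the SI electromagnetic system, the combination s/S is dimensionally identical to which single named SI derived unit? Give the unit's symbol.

S = kg⁻¹·m⁻²·s³·A².
So S⁻¹ = kg·m²·s⁻³·A⁻².
Combining: S⁻¹·s = (kg·m²·s⁻³·A⁻²) · s = kg·m²·s⁻²·A⁻².
kg·m²·s⁻²·A⁻² is the base-SI form of the henry.

H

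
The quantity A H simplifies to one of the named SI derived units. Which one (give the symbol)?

H = Wb/A (inductance = flux per current),
    = kg·m²·s⁻²·A⁻².
Combining: A·H = A · (kg·m²·s⁻²·A⁻²) = kg·m²·s⁻²·A⁻¹.
kg·m²·s⁻²·A⁻¹ is the base-SI form of the weber.

Wb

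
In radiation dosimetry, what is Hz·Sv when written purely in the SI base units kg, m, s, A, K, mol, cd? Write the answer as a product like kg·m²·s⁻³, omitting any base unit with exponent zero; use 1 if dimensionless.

Hz = s⁻¹.
Sv = m²·s⁻².
Combining: Hz·Sv = s⁻¹ · (m²·s⁻²) = m²·s⁻³.

m²·s⁻³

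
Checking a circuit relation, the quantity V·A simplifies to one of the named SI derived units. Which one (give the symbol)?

V = kg·m²·s⁻³·A⁻¹.
Combining: V·A = (kg·m²·s⁻³·A⁻¹) · A = kg·m²·s⁻³.
kg·m²·s⁻³ is the base-SI form of the watt.

W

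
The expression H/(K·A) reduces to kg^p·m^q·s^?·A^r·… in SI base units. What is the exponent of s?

H = kg·m²·s⁻²·A⁻².
Combining: K⁻¹·H·A⁻¹ = K⁻¹ · (kg·m²·s⁻²·A⁻²) · A⁻¹ = kg·m²·s⁻²·A⁻³·K⁻¹.
The exponent of s is -2.

-2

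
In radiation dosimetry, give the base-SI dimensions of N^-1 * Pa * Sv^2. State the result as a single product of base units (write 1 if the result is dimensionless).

m²·s⁻⁴

N = kg·m/s² = kg·m·s⁻² (force = mass × acceleration).
So N⁻¹ = kg⁻¹·m⁻¹·s².
Pa = N/m² (pressure = force per area),
    = kg·m⁻¹·s⁻².
Sv = J/kg (equivalent dose = energy per mass),
    = m²·s⁻².
So Sv² = m⁴·s⁻⁴.
Combining: N⁻¹·Pa·Sv² = (kg⁻¹·m⁻¹·s²) · (kg·m⁻¹·s⁻²) · (m⁴·s⁻⁴) = m²·s⁻⁴.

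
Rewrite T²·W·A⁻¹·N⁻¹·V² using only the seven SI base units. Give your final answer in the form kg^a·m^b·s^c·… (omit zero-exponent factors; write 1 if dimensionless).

T = Wb/m² (flux density = flux per area),
    = kg·s⁻²·A⁻¹.
So T² = kg²·s⁻⁴·A⁻².
W = J/s (power = energy per time),
    = kg·m²·s⁻³.
N = kg·m/s² = kg·m·s⁻² (force = mass × acceleration).
So N⁻¹ = kg⁻¹·m⁻¹·s².
V = W/A (potential = power per current),
    = kg·m²·s⁻³·A⁻¹.
So V² = kg²·m⁴·s⁻⁶·A⁻².
Combining: T²·W·A⁻¹·N⁻¹·V² = (kg²·s⁻⁴·A⁻²) · (kg·m²·s⁻³) · A⁻¹ · (kg⁻¹·m⁻¹·s²) · (kg²·m⁴·s⁻⁶·A⁻²) = kg⁴·m⁵·s⁻¹¹·A⁻⁵.

kg⁴·m⁵·s⁻¹¹·A⁻⁵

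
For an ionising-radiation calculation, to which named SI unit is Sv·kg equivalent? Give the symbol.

Sv = J/kg (equivalent dose = energy per mass),
    = m²·s⁻².
Combining: Sv·kg = (m²·s⁻²) · kg = kg·m²·s⁻².
kg·m²·s⁻² is the base-SI form of the joule.

J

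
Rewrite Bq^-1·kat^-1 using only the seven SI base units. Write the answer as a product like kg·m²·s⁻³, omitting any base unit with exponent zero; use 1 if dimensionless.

Bq = s⁻¹.
So Bq⁻¹ = s.
kat = s⁻¹·mol.
So kat⁻¹ = s·mol⁻¹.
Combining: Bq⁻¹·kat⁻¹ = s · (s·mol⁻¹) = s²·mol⁻¹.

s²·mol⁻¹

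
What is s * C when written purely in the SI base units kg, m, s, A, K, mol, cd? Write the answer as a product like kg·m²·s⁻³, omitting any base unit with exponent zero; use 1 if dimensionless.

s²·A

C = A·s = s·A (charge = current × time).
Combining: s·C = s · (s·A) = s²·A.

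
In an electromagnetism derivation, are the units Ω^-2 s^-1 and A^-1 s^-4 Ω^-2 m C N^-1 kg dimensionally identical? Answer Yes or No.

Left side:
  Ω = V/A (resistance = voltage per current),
      = kg·m²·s⁻³·A⁻².
  So Ω⁻² = kg⁻²·m⁻⁴·s⁶·A⁴.
  Combining: Ω⁻²·s⁻¹ = (kg⁻²·m⁻⁴·s⁶·A⁴) · s⁻¹ = kg⁻²·m⁻⁴·s⁵·A⁴.
Right side:
  Ω = kg·m²·s⁻³·A⁻².
  So Ω⁻² = kg⁻²·m⁻⁴·s⁶·A⁴.
  C = s·A.
  N = kg·m·s⁻².
  So N⁻¹ = kg⁻¹·m⁻¹·s².
  Combining: A⁻¹·s⁻⁴·Ω⁻²·m·C·N⁻¹·kg = A⁻¹ · s⁻⁴ · (kg⁻²·m⁻⁴·s⁶·A⁴) · m · (s·A) · (kg⁻¹·m⁻¹·s²) · kg = kg⁻²·m⁻⁴·s⁵·A⁴.
Both reduce to kg⁻²·m⁻⁴·s⁵·A⁴.

Yes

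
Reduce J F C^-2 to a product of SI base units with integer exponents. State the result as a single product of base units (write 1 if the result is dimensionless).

J = kg·m²·s⁻².
F = kg⁻¹·m⁻²·s⁴·A².
C = s·A.
So C⁻² = s⁻²·A⁻².
Combining: J·F·C⁻² = (kg·m²·s⁻²) · (kg⁻¹·m⁻²·s⁴·A²) · (s⁻²·A⁻²) = 1.

1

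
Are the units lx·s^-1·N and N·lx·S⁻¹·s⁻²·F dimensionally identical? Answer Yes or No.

Yes

Left side:
  lx = m⁻²·cd.
  N = kg·m·s⁻².
  Combining: lx·s⁻¹·N = (m⁻²·cd) · s⁻¹ · (kg·m·s⁻²) = kg·m⁻¹·s⁻³·cd.
Right side:
  N = kg·m·s⁻².
  lx = m⁻²·cd.
  S = kg⁻¹·m⁻²·s³·A².
  So S⁻¹ = kg·m²·s⁻³·A⁻².
  F = kg⁻¹·m⁻²·s⁴·A².
  Combining: N·lx·S⁻¹·s⁻²·F = (kg·m·s⁻²) · (m⁻²·cd) · (kg·m²·s⁻³·A⁻²) · s⁻² · (kg⁻¹·m⁻²·s⁴·A²) = kg·m⁻¹·s⁻³·cd.
Both reduce to kg·m⁻¹·s⁻³·cd.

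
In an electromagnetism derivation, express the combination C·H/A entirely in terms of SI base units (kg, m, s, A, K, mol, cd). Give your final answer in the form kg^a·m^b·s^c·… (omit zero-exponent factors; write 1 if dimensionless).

kg·m²·s⁻¹·A⁻²

C = A·s = s·A (charge = current × time).
H = Wb/A (inductance = flux per current),
    = kg·m²·s⁻²·A⁻².
Combining: C·A⁻¹·H = (s·A) · A⁻¹ · (kg·m²·s⁻²·A⁻²) = kg·m²·s⁻¹·A⁻².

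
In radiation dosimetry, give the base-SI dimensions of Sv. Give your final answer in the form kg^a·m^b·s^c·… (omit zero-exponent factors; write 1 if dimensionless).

m²·s⁻²

Sv = J/kg (equivalent dose = energy per mass),
    = m²·s⁻².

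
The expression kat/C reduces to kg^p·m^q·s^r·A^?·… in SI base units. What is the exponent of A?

C = A·s = s·A (charge = current × time).
So C⁻¹ = s⁻¹·A⁻¹.
kat = mol/s = s⁻¹·mol (catalytic activity).
Combining: C⁻¹·kat = (s⁻¹·A⁻¹) · (s⁻¹·mol) = s⁻²·A⁻¹·mol.
The exponent of A is -1.

-1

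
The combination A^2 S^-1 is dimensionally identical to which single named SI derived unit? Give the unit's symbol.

W

S = 1/Ω (conductance is reciprocal resistance),
    = kg⁻¹·m⁻²·s³·A².
So S⁻¹ = kg·m²·s⁻³·A⁻².
Combining: A²·S⁻¹ = A² · (kg·m²·s⁻³·A⁻²) = kg·m²·s⁻³.
kg·m²·s⁻³ is the base-SI form of the watt.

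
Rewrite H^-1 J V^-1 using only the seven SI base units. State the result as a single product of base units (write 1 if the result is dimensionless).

kg⁻¹·m⁻²·s³·A³

H = kg·m²·s⁻²·A⁻².
So H⁻¹ = kg⁻¹·m⁻²·s²·A².
J = kg·m²·s⁻².
V = kg·m²·s⁻³·A⁻¹.
So V⁻¹ = kg⁻¹·m⁻²·s³·A.
Combining: H⁻¹·J·V⁻¹ = (kg⁻¹·m⁻²·s²·A²) · (kg·m²·s⁻²) · (kg⁻¹·m⁻²·s³·A) = kg⁻¹·m⁻²·s³·A³.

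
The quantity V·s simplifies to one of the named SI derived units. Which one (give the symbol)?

Wb

V = W/A (potential = power per current),
    = kg·m²·s⁻³·A⁻¹.
Combining: V·s = (kg·m²·s⁻³·A⁻¹) · s = kg·m²·s⁻²·A⁻¹.
kg·m²·s⁻²·A⁻¹ is the base-SI form of the weber.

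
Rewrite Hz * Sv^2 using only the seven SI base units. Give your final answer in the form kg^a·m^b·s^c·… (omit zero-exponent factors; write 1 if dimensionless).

Hz = 1/s = s⁻¹ (frequency is cycles per second).
Sv = J/kg (equivalent dose = energy per mass),
    = m²·s⁻².
So Sv² = m⁴·s⁻⁴.
Combining: Hz·Sv² = s⁻¹ · (m⁴·s⁻⁴) = m⁴·s⁻⁵.

m⁴·s⁻⁵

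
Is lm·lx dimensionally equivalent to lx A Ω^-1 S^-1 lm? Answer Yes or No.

No

Left side:
  lm = cd.
  lx = m⁻²·cd.
  Combining: lm·lx = cd · (m⁻²·cd) = m⁻²·cd².
Right side:
  lx = lm/m² (illuminance = luminous flux per area),
      = m⁻²·cd.
  Ω = V/A (resistance = voltage per current),
      = kg·m²·s⁻³·A⁻².
  So Ω⁻¹ = kg⁻¹·m⁻²·s³·A².
  S = 1/Ω (conductance is reciprocal resistance),
      = kg⁻¹·m⁻²·s³·A².
  So S⁻¹ = kg·m²·s⁻³·A⁻².
  lm = cd·sr = cd (luminous flux; sr is dimensionless).
  Combining: lx·A·Ω⁻¹·S⁻¹·lm = (m⁻²·cd) · A · (kg⁻¹·m⁻²·s³·A²) · (kg·m²·s⁻³·A⁻²) · cd = m⁻²·A·cd².
Left is m⁻²·cd²; right is m⁻²·A·cd² — different.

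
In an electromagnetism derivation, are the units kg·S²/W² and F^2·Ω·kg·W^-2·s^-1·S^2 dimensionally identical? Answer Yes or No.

No

Left side:
  S = 1/Ω (conductance is reciprocal resistance),
      = kg⁻¹·m⁻²·s³·A².
  So S² = kg⁻²·m⁻⁴·s⁶·A⁴.
  W = J/s (power = energy per time),
      = kg·m²·s⁻³.
  So W⁻² = kg⁻²·m⁻⁴·s⁶.
  Combining: kg·S²·W⁻² = kg · (kg⁻²·m⁻⁴·s⁶·A⁴) · (kg⁻²·m⁻⁴·s⁶) = kg⁻³·m⁻⁸·s¹²·A⁴.
Right side:
  F = C/V (capacitance = charge per voltage),
      = A·s/(kg·m²·s⁻³·A⁻¹) (substituting C and V),
      = kg⁻¹·m⁻²·s⁴·A².
  So F² = kg⁻²·m⁻⁴·s⁸·A⁴.
  Ω = V/A (resistance = voltage per current),
      = kg·m²·s⁻³·A⁻².
  W = J/s (power = energy per time),
      = kg·m²·s⁻³.
  So W⁻² = kg⁻²·m⁻⁴·s⁶.
  S = 1/Ω (conductance is reciprocal resistance),
      = kg⁻¹·m⁻²·s³·A².
  So S² = kg⁻²·m⁻⁴·s⁶·A⁴.
  Combining: F²·Ω·kg·W⁻²·s⁻¹·S² = (kg⁻²·m⁻⁴·s⁸·A⁴) · (kg·m²·s⁻³·A⁻²) · kg · (kg⁻²·m⁻⁴·s⁶) · s⁻¹ · (kg⁻²·m⁻⁴·s⁶·A⁴) = kg⁻⁴·m⁻¹⁰·s¹⁶·A⁶.
Left is kg⁻³·m⁻⁸·s¹²·A⁴; right is kg⁻⁴·m⁻¹⁰·s¹⁶·A⁶ — different.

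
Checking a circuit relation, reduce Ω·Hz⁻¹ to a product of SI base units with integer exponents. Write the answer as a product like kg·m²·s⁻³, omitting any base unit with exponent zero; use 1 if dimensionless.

kg·m²·s⁻²·A⁻²

Ω = V/A (resistance = voltage per current),
    = kg·m²·s⁻³·A⁻².
Hz = 1/s = s⁻¹ (frequency is cycles per second).
So Hz⁻¹ = s.
Combining: Ω·Hz⁻¹ = (kg·m²·s⁻³·A⁻²) · s = kg·m²·s⁻²·A⁻².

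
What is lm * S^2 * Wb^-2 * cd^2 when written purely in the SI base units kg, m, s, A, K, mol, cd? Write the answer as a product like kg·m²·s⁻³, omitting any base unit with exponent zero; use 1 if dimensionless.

kg⁻⁴·m⁻⁸·s¹⁰·A⁶·cd³

lm = cd·sr = cd (luminous flux; sr is dimensionless).
S = 1/Ω (conductance is reciprocal resistance),
    = kg⁻¹·m⁻²·s³·A².
So S² = kg⁻²·m⁻⁴·s⁶·A⁴.
Wb = V·s (flux: a volt is a weber per second),
    = kg·m²·s⁻²·A⁻¹.
So Wb⁻² = kg⁻²·m⁻⁴·s⁴·A².
Combining: lm·S²·Wb⁻²·cd² = cd · (kg⁻²·m⁻⁴·s⁶·A⁴) · (kg⁻²·m⁻⁴·s⁴·A²) · cd² = kg⁻⁴·m⁻⁸·s¹⁰·A⁶·cd³.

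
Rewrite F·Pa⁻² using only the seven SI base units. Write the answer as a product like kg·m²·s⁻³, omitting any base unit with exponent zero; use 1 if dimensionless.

kg⁻³·s⁸·A²

F = C/V (capacitance = charge per voltage),
    = A·s/(kg·m²·s⁻³·A⁻¹) (substituting C and V),
    = kg⁻¹·m⁻²·s⁴·A².
Pa = N/m² (pressure = force per area),
    = kg·m⁻¹·s⁻².
So Pa⁻² = kg⁻²·m²·s⁴.
Combining: F·Pa⁻² = (kg⁻¹·m⁻²·s⁴·A²) · (kg⁻²·m²·s⁴) = kg⁻³·s⁸·A².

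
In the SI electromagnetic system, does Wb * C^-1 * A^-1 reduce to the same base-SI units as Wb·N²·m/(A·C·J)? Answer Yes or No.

Left side:
  Wb = kg·m²·s⁻²·A⁻¹.
  C = s·A.
  So C⁻¹ = s⁻¹·A⁻¹.
  Combining: Wb·C⁻¹·A⁻¹ = (kg·m²·s⁻²·A⁻¹) · (s⁻¹·A⁻¹) · A⁻¹ = kg·m²·s⁻³·A⁻³.
Right side:
  C = A·s = s·A (charge = current × time).
  So C⁻¹ = s⁻¹·A⁻¹.
  Wb = V·s (flux: a volt is a weber per second),
      = kg·m²·s⁻²·A⁻¹.
  J = N·m (work = force × distance),
      = kg·m²·s⁻².
  So J⁻¹ = kg⁻¹·m⁻²·s².
  N = kg·m/s² = kg·m·s⁻² (force = mass × acceleration).
  So N² = kg²·m²·s⁻⁴.
  Combining: A⁻¹·C⁻¹·Wb·J⁻¹·N²·m = A⁻¹ · (s⁻¹·A⁻¹) · (kg·m²·s⁻²·A⁻¹) · (kg⁻¹·m⁻²·s²) · (kg²·m²·s⁻⁴) · m = kg²·m³·s⁻⁵·A⁻³.
Left is kg·m²·s⁻³·A⁻³; right is kg²·m³·s⁻⁵·A⁻³ — different.

No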